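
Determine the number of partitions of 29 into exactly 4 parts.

185

Counting exhaustively, 185 partitions satisfy the conditions.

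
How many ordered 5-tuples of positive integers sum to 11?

By stars and bars with positive parts, the count is C(10,4) = 210.

210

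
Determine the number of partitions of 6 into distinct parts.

4

They are:
6
5+1
4+2
3+2+1
That's 4 in total.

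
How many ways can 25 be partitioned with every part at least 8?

7

Enumerating:
25
17+8
16+9
15+10
14+11
13+12
9+8+8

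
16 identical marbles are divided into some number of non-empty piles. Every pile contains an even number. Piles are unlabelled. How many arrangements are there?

22

Enumerating:
16
14 + 2
12 + 4
12 + 2 + 2
10 + 6
10 + 4 + 2
10 + 2 + 2 + 2
8 + 8
8 + 6 + 2
8 + 4 + 4
8 + 4 + 2 + 2
8 + 2 + 2 + 2 + 2
6 + 6 + 4
6 + 6 + 2 + 2
6 + 4 + 4 + 2
6 + 4 + 2 + 2 + 2
6 + 2 + 2 + 2 + 2 + 2
4 + 4 + 4 + 4
4 + 4 + 4 + 2 + 2
4 + 4 + 2 + 2 + 2 + 2
4 + 2 + 2 + 2 + 2 + 2 + 2
2 + 2 + 2 + 2 + 2 + 2 + 2 + 2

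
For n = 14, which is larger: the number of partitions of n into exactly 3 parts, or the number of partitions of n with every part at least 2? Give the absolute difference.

Partitions of 14 into exactly 3 parts: 16.
Partitions of 14 with every part at least 2: 34.
|16 − 34| = 18.

18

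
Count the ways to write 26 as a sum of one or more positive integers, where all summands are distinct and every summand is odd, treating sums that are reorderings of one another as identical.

Listing the qualifying partitions of 26:
25,1
23,3
21,5
19,7
17,9
17,5,3,1
15,11
15,7,3,1
13,9,3,1
13,7,5,1
11,9,5,1
11,7,5,3

12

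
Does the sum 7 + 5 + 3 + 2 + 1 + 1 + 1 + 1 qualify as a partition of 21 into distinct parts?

No

The parts sum to 21, and the condition 'all summands are distinct' is violated.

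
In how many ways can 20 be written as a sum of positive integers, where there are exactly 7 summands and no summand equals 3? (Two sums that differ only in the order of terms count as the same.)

38

A partial list (first 12 by largest part):
14+1+1+1+1+1+1
13+2+1+1+1+1+1
12+2+2+1+1+1+1
11+4+1+1+1+1+1
11+2+2+2+1+1+1
10+5+1+1+1+1+1
10+4+2+1+1+1+1
10+2+2+2+2+1+1
9+6+1+1+1+1+1
9+5+2+1+1+1+1
9+4+2+2+1+1+1
9+2+2+2+2+2+1
…and 26 more, for 38 total.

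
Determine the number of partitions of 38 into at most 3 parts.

140

Enumerating by decreasing first part gives 140 partitions in all.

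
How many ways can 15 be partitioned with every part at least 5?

5

The partitions of 15 that satisfy the conditions:
15
10,5
9,6
8,7
5,5,5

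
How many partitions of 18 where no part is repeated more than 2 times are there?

A full systematic count gives 135.

135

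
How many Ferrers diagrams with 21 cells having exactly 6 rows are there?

Enumerating by decreasing first part gives 110 partitions in all.

110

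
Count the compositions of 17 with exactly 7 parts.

Equivalently, choose which 6 of the 16 gaps become plus signs: C(16,6) = 8008.

8008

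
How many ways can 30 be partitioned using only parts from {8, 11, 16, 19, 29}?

2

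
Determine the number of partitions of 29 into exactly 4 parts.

185

Systematic enumeration (by largest part, then next-largest, …) yields 185.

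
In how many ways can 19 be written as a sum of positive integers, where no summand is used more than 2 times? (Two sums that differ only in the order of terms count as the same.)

163

Systematic enumeration (by largest part, then next-largest, …) yields 163.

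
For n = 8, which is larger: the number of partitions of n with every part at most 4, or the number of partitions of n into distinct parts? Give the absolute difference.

Partitions of 8 with every part at most 4: 15.
Partitions of 8 into distinct parts: 6.
|15 − 6| = 9.

9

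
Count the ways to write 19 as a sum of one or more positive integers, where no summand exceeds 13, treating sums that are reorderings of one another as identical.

Systematic enumeration (by largest part, then next-largest, …) yields 471.

471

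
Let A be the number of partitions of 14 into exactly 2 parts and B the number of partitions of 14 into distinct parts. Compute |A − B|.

Partitions of 14 into exactly 2 parts: 7.
Partitions of 14 into distinct parts: 22.
|7 − 22| = 15.

15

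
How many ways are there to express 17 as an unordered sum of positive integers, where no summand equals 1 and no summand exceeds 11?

There are too many to list fully; the first 12 (by largest part) are:
11 + 6
11 + 4 + 2
11 + 3 + 3
11 + 2 + 2 + 2
10 + 7
10 + 5 + 2
10 + 4 + 3
10 + 3 + 2 + 2
9 + 8
9 + 6 + 2
9 + 5 + 3
9 + 4 + 4
…and 47 more, for 59 total.

59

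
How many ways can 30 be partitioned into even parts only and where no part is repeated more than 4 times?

Enumerating by decreasing first part gives 127 partitions in all.

127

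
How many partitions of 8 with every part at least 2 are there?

They are:
8
2,6
3,5
4,4
2,2,4
2,3,3
2,2,2,2
Counting gives 7.

7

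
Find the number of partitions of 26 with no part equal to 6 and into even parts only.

There are too many to list fully; the first 12 (by largest part) are:
26
24,2
22,4
22,2,2
20,4,2
20,2,2,2
18,8
18,4,4
18,4,2,2
18,2,2,2,2
16,10
16,8,2
…and 47 more, for 59 total.

59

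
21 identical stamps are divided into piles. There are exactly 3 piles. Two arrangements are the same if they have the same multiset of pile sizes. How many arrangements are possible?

There are too many to list fully; the first 12 (by largest part) are:
1 + 1 + 19
1 + 2 + 18
1 + 3 + 17
2 + 2 + 17
1 + 4 + 16
2 + 3 + 16
1 + 5 + 15
2 + 4 + 15
3 + 3 + 15
1 + 6 + 14
2 + 5 + 14
3 + 4 + 14
…and 25 more, for 37 total.

37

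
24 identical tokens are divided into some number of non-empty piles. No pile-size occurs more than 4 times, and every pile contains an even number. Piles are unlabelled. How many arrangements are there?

60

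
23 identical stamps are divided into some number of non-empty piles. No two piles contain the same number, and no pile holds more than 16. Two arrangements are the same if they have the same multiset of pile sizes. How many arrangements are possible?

A full systematic count gives 90.

90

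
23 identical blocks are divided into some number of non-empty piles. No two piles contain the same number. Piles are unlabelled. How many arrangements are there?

104

Systematic enumeration (by largest part, then next-largest, …) yields 104.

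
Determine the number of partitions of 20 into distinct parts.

A partial list (first 12 by largest part):
20
19,1
18,2
17,3
17,2,1
16,4
16,3,1
15,5
15,4,1
15,3,2
14,6
14,5,1
…and 52 more, for 64 total.

64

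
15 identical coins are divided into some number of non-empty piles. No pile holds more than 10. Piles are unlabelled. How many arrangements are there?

A full systematic count gives 164.

164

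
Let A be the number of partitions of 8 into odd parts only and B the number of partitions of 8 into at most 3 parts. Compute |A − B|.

Partitions of 8 into odd parts only: 6.
Partitions of 8 into at most 3 parts: 10.
|6 − 10| = 4.

4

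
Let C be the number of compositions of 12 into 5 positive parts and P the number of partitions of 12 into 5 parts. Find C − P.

Compositions: C(11,4) = 330.
Unordered (partitions into 5 parts): 13.
Difference: 330 − 13 = 317.

317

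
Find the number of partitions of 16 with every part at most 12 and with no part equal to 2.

91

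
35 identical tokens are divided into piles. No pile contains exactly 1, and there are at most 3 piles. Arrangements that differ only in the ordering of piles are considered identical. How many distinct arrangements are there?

Systematic enumeration (by largest part, then next-largest, …) yields 102.

102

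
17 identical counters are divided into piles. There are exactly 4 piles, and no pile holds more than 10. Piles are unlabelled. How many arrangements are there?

A partial list (first 12 by largest part):
1, 1, 5, 10
1, 2, 4, 10
1, 3, 3, 10
2, 2, 3, 10
1, 1, 6, 9
1, 2, 5, 9
1, 3, 4, 9
2, 2, 4, 9
2, 3, 3, 9
1, 1, 7, 8
1, 2, 6, 8
1, 3, 5, 8
…and 20 more, for 32 total.

32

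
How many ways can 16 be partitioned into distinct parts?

32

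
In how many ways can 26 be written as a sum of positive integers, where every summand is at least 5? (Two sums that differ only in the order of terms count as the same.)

36

There are too many to list fully; the first 12 (by largest part) are:
26
21 + 5
20 + 6
19 + 7
18 + 8
17 + 9
16 + 10
16 + 5 + 5
15 + 11
15 + 6 + 5
14 + 12
14 + 7 + 5
…and 24 more, for 36 total.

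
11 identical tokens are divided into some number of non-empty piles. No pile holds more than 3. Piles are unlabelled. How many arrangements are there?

16

Enumerating:
3,3,3,2
3,3,3,1,1
3,3,2,2,1
3,3,2,1,1,1
3,3,1,1,1,1,1
3,2,2,2,2
3,2,2,2,1,1
3,2,2,1,1,1,1
3,2,1,1,1,1,1,1
3,1,1,1,1,1,1,1,1
2,2,2,2,2,1
2,2,2,2,1,1,1
2,2,2,1,1,1,1,1
2,2,1,1,1,1,1,1,1
2,1,1,1,1,1,1,1,1,1
1,1,1,1,1,1,1,1,1,1,1
Counting gives 16.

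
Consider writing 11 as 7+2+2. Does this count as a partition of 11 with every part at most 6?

The parts sum to 11, and the condition 'no summand exceeds 6' is violated.

No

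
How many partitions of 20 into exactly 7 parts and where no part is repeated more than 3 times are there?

There are too many to list fully; the first 12 (by largest part) are:
11, 2, 2, 2, 1, 1, 1
10, 3, 2, 2, 1, 1, 1
9, 4, 2, 2, 1, 1, 1
9, 3, 3, 2, 1, 1, 1
9, 3, 2, 2, 2, 1, 1
8, 5, 2, 2, 1, 1, 1
8, 4, 3, 2, 1, 1, 1
8, 4, 2, 2, 2, 1, 1
8, 3, 3, 3, 1, 1, 1
8, 3, 3, 2, 2, 1, 1
7, 6, 2, 2, 1, 1, 1
7, 5, 3, 2, 1, 1, 1
…and 31 more, for 43 total.

43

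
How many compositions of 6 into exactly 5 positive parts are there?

5

A composition of 6 into 5 positive parts is chosen by placing 4 dividers among the 5 gaps between 6 units: C(5,4) = 5.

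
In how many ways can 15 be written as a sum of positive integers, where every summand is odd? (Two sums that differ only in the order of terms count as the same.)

There are too many to list fully; the first 12 (by largest part) are:
15
1, 1, 13
1, 3, 11
1, 1, 1, 1, 11
1, 5, 9
3, 3, 9
1, 1, 1, 3, 9
1, 1, 1, 1, 1, 1, 9
1, 7, 7
3, 5, 7
1, 1, 1, 5, 7
1, 1, 3, 3, 7
…and 15 more, for 27 total.

27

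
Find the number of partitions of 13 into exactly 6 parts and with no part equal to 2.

4

Enumerating:
8 + 1 + 1 + 1 + 1 + 1
6 + 3 + 1 + 1 + 1 + 1
5 + 4 + 1 + 1 + 1 + 1
4 + 3 + 3 + 1 + 1 + 1
That's 4 in total.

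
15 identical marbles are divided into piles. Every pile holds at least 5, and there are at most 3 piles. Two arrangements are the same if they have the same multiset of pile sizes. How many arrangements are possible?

They are:
15
10 + 5
9 + 6
8 + 7
5 + 5 + 5
That's 5 in total.

5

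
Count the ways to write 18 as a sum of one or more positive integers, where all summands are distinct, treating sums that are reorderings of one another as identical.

There are too many to list fully; the first 12 (by largest part) are:
18
17 + 1
16 + 2
15 + 3
15 + 2 + 1
14 + 4
14 + 3 + 1
13 + 5
13 + 4 + 1
13 + 3 + 2
12 + 6
12 + 5 + 1
…and 34 more, for 46 total.

46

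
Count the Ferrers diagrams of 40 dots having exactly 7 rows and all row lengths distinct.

There are too many to list fully; the first 12 (by largest part) are:
19, 6, 5, 4, 3, 2, 1
18, 7, 5, 4, 3, 2, 1
17, 8, 5, 4, 3, 2, 1
17, 7, 6, 4, 3, 2, 1
16, 9, 5, 4, 3, 2, 1
16, 8, 6, 4, 3, 2, 1
16, 7, 6, 5, 3, 2, 1
15, 10, 5, 4, 3, 2, 1
15, 9, 6, 4, 3, 2, 1
15, 8, 7, 4, 3, 2, 1
15, 8, 6, 5, 3, 2, 1
15, 7, 6, 5, 4, 2, 1
…and 53 more, for 65 total.

65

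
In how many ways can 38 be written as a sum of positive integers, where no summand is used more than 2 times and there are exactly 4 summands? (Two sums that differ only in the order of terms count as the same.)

399

A full systematic count gives 399.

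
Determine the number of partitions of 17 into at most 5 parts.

119

There are 119 such partitions.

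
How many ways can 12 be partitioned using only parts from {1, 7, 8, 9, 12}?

5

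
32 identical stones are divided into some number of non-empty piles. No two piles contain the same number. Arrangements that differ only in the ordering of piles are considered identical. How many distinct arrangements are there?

390

There are 390 such partitions.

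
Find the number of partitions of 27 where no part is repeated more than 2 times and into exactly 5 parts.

203

There are 203 such partitions.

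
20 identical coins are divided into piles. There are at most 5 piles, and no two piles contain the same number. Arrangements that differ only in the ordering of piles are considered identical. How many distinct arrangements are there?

There are too many to list fully; the first 12 (by largest part) are:
20
19,1
18,2
17,3
17,2,1
16,4
16,3,1
15,5
15,4,1
15,3,2
14,6
14,5,1
…and 52 more, for 64 total.

64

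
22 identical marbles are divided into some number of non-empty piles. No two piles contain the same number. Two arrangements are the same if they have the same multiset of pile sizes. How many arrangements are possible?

Direct enumeration gives 89 partitions.

89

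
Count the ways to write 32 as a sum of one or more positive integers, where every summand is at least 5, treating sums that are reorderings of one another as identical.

95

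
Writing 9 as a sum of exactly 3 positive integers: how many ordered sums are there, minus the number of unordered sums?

21

Ordered (compositions into 3 parts): C(8,2) = 28.
Unordered (partitions into 3 parts): 7.
Difference: 28 − 7 = 21.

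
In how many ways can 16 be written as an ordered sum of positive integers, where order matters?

32768

Each of the 15 gaps between 16 units is either a break or not: 2^15 = 32768.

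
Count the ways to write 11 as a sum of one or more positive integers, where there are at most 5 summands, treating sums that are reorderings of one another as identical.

There are too many to list fully; the first 12 (by largest part) are:
11
10,1
9,2
9,1,1
8,3
8,2,1
8,1,1,1
7,4
7,3,1
7,2,2
7,2,1,1
7,1,1,1,1
…and 25 more, for 37 total.

37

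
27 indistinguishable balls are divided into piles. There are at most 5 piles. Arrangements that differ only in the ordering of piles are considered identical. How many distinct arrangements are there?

480

Direct enumeration gives 480 partitions.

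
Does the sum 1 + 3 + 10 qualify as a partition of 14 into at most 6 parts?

Yes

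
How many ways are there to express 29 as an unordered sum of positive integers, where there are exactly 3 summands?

A partial list (first 12 by largest part):
27+1+1
26+2+1
25+3+1
25+2+2
24+4+1
24+3+2
23+5+1
23+4+2
23+3+3
22+6+1
22+5+2
22+4+3
…and 58 more, for 70 total.

70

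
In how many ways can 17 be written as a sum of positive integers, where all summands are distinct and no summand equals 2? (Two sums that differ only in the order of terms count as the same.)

22

Listing the qualifying partitions of 17:
17
1, 16
3, 14
4, 13
1, 3, 13
5, 12
1, 4, 12
6, 11
1, 5, 11
7, 10
1, 6, 10
3, 4, 10
8, 9
1, 7, 9
3, 5, 9
1, 3, 4, 9
3, 6, 8
4, 5, 8
1, 3, 5, 8
4, 6, 7
1, 3, 6, 7
1, 4, 5, 7
Counting gives 22.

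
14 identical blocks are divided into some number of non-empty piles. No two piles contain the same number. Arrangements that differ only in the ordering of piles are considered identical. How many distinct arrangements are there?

22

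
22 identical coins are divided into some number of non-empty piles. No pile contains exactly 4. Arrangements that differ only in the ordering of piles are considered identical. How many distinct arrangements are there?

Enumerating by decreasing first part gives 617 partitions in all.

617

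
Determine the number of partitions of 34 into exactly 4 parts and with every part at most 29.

295

Counting exhaustively, 295 partitions satisfy the conditions.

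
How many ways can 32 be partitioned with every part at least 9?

Enumerating:
32
23+9
22+10
21+11
20+12
19+13
18+14
17+15
16+16
14+9+9
13+10+9
12+11+9
12+10+10
11+11+10
That's 14 in total.

14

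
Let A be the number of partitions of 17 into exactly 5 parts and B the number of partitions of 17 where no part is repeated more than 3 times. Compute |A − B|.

Partitions of 17 into exactly 5 parts: 47.
Partitions of 17 where no part is repeated more than 3 times: 166.
|47 − 166| = 119.

119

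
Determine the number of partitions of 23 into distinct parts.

104

Counting exhaustively, 104 partitions satisfy the conditions.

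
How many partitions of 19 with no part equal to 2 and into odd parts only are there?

54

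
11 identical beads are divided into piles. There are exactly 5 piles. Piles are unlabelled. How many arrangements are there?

10

They are:
7+1+1+1+1
6+2+1+1+1
5+3+1+1+1
5+2+2+1+1
4+4+1+1+1
4+3+2+1+1
4+2+2+2+1
3+3+3+1+1
3+3+2+2+1
3+2+2+2+2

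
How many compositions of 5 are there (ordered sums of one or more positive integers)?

There are 4 gaps and each independently is a cut or not, giving 2^4 = 16.

16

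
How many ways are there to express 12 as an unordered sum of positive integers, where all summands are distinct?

15

Listing the qualifying partitions of 12:
12
11 + 1
10 + 2
9 + 3
9 + 2 + 1
8 + 4
8 + 3 + 1
7 + 5
7 + 4 + 1
7 + 3 + 2
6 + 5 + 1
6 + 4 + 2
6 + 3 + 2 + 1
5 + 4 + 3
5 + 4 + 2 + 1
Counting gives 15.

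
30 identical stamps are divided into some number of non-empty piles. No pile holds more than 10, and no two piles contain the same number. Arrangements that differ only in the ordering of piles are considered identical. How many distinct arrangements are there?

39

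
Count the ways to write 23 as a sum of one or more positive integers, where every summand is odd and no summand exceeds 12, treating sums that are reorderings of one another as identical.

80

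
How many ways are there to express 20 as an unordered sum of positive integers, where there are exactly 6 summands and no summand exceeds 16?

There are 90 such partitions.

90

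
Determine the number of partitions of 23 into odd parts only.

104

A full systematic count gives 104.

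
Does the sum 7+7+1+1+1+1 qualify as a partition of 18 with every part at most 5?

No

The parts sum to 18, and the condition 'no summand exceeds 5' is violated.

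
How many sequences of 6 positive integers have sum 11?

252

By stars and bars with positive parts, the count is C(10,5) = 252.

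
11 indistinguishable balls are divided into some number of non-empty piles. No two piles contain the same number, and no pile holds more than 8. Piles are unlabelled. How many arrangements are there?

9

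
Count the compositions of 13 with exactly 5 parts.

495

Equivalently, choose which 4 of the 12 gaps become plus signs: C(12,4) = 495.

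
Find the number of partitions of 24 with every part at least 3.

110

There are 110 such partitions.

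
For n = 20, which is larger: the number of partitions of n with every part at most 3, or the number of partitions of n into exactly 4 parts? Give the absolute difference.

Partitions of 20 with every part at most 3: 44.
Partitions of 20 into exactly 4 parts: 64.
|44 − 64| = 20.

20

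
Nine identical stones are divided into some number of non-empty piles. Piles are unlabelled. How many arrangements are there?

30

A partial list (first 12 by largest part):
9
8+1
7+2
7+1+1
6+3
6+2+1
6+1+1+1
5+4
5+3+1
5+2+2
5+2+1+1
5+1+1+1+1
…and 18 more, for 30 total.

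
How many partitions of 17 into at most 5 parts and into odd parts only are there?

19

They are:
17
15+1+1
13+3+1
13+1+1+1+1
11+5+1
11+3+3
11+3+1+1+1
9+7+1
9+5+3
9+5+1+1+1
9+3+3+1+1
7+7+3
7+7+1+1+1
7+5+5
7+5+3+1+1
7+3+3+3+1
5+5+5+1+1
5+5+3+3+1
5+3+3+3+3
Counting gives 19.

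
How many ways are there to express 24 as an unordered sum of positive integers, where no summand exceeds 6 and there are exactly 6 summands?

A partial list (first 12 by largest part):
1 + 1 + 4 + 6 + 6 + 6
1 + 2 + 3 + 6 + 6 + 6
2 + 2 + 2 + 6 + 6 + 6
1 + 1 + 5 + 5 + 6 + 6
1 + 2 + 4 + 5 + 6 + 6
1 + 3 + 3 + 5 + 6 + 6
2 + 2 + 3 + 5 + 6 + 6
1 + 3 + 4 + 4 + 6 + 6
2 + 2 + 4 + 4 + 6 + 6
2 + 3 + 3 + 4 + 6 + 6
3 + 3 + 3 + 3 + 6 + 6
1 + 2 + 5 + 5 + 5 + 6
…and 17 more, for 29 total.

29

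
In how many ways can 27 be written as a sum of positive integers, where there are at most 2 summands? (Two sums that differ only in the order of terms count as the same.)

14

They are:
27
1, 26
2, 25
3, 24
4, 23
5, 22
6, 21
7, 20
8, 19
9, 18
10, 17
11, 16
12, 15
13, 14
Counting gives 14.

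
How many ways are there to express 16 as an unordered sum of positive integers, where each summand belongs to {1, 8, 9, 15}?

5

The partitions of 16 that satisfy the conditions:
15, 1
9, 1, 1, 1, 1, 1, 1, 1
8, 8
8, 1, 1, 1, 1, 1, 1, 1, 1
1, 1, 1, 1, 1, 1, 1, 1, 1, 1, 1, 1, 1, 1, 1, 1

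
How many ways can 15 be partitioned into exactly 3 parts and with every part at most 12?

The partitions of 15 that satisfy the conditions:
12+2+1
11+3+1
11+2+2
10+4+1
10+3+2
9+5+1
9+4+2
9+3+3
8+6+1
8+5+2
8+4+3
7+7+1
7+6+2
7+5+3
7+4+4
6+6+3
6+5+4
5+5+5
That's 18 in total.

18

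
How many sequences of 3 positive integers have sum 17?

120

Place 2 bars in the 16 internal gaps of a row of 17 dots: C(16,2) = 120.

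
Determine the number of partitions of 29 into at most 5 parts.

There are 603 such partitions.

603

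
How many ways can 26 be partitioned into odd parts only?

A full systematic count gives 165.

165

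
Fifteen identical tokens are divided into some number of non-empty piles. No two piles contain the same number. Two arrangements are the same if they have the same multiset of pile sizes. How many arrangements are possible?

27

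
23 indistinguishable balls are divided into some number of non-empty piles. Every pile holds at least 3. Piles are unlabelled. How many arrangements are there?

88

Counting exhaustively, 88 partitions satisfy the conditions.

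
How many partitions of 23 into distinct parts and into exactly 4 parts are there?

39

A partial list (first 12 by largest part):
17+3+2+1
16+4+2+1
15+5+2+1
15+4+3+1
14+6+2+1
14+5+3+1
14+4+3+2
13+7+2+1
13+6+3+1
13+5+4+1
13+5+3+2
12+8+2+1
…and 27 more, for 39 total.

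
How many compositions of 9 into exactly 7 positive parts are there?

Equivalently, choose which 6 of the 8 gaps become plus signs: C(8,6) = 28.

28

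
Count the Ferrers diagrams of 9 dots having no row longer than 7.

There are too many to list fully; the first 12 (by largest part) are:
7, 2
7, 1, 1
6, 3
6, 2, 1
6, 1, 1, 1
5, 4
5, 3, 1
5, 2, 2
5, 2, 1, 1
5, 1, 1, 1, 1
4, 4, 1
4, 3, 2
…and 16 more, for 28 total.

28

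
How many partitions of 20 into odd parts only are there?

64

There are too many to list fully; the first 12 (by largest part) are:
19, 1
17, 3
17, 1, 1, 1
15, 5
15, 3, 1, 1
15, 1, 1, 1, 1, 1
13, 7
13, 5, 1, 1
13, 3, 3, 1
13, 3, 1, 1, 1, 1
13, 1, 1, 1, 1, 1, 1, 1
11, 9
…and 52 more, for 64 total.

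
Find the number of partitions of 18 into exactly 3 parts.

There are too many to list fully; the first 12 (by largest part) are:
1 + 1 + 16
1 + 2 + 15
1 + 3 + 14
2 + 2 + 14
1 + 4 + 13
2 + 3 + 13
1 + 5 + 12
2 + 4 + 12
3 + 3 + 12
1 + 6 + 11
2 + 5 + 11
3 + 4 + 11
…and 15 more, for 27 total.

27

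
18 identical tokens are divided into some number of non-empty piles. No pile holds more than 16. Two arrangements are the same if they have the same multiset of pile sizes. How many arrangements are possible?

Counting exhaustively, 383 partitions satisfy the conditions.

383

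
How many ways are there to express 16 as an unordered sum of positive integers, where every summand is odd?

A partial list (first 12 by largest part):
1, 15
3, 13
1, 1, 1, 13
5, 11
1, 1, 3, 11
1, 1, 1, 1, 1, 11
7, 9
1, 1, 5, 9
1, 3, 3, 9
1, 1, 1, 1, 3, 9
1, 1, 1, 1, 1, 1, 1, 9
1, 1, 7, 7
…and 20 more, for 32 total.

32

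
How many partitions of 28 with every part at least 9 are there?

Listing the qualifying partitions of 28:
28
19+9
18+10
17+11
16+12
15+13
14+14
10+9+9
That's 8 in total.

8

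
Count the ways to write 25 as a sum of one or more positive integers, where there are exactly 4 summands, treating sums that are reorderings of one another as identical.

Direct enumeration gives 120 partitions.

120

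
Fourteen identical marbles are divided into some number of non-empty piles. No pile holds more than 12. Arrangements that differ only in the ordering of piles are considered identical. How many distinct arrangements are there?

A full systematic count gives 133.

133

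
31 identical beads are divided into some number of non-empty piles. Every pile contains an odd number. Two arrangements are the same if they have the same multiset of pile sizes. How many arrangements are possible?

Direct enumeration gives 340 partitions.

340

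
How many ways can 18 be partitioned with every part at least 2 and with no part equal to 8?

76

A full systematic count gives 76.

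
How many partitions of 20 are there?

627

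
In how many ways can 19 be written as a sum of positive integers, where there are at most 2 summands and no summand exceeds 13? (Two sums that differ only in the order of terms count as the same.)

The partitions of 19 that satisfy the conditions:
13+6
12+7
11+8
10+9

4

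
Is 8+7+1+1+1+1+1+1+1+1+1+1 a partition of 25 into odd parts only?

The parts sum to 25, and the condition 'every summand is odd' is violated.

No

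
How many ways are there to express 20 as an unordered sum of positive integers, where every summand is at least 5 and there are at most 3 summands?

12

Listing the qualifying partitions of 20:
20
15+5
14+6
13+7
12+8
11+9
10+10
10+5+5
9+6+5
8+7+5
8+6+6
7+7+6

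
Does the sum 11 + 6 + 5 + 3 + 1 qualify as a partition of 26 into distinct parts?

Yes

The parts sum to 26, and the condition 'all summands are distinct' holds.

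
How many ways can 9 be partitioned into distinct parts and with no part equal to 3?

They are:
9
8, 1
7, 2
6, 2, 1
5, 4
Counting gives 5.

5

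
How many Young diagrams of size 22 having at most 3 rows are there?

52

There are too many to list fully; the first 12 (by largest part) are:
22
1+21
2+20
1+1+20
3+19
1+2+19
4+18
1+3+18
2+2+18
5+17
1+4+17
2+3+17
…and 40 more, for 52 total.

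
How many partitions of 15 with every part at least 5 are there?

Enumerating:
15
10+5
9+6
8+7
5+5+5
Counting gives 5.

5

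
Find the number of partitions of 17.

Systematic enumeration (by largest part, then next-largest, …) yields 297.

297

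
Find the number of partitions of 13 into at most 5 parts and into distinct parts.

Enumerating:
13
12 + 1
11 + 2
10 + 3
10 + 2 + 1
9 + 4
9 + 3 + 1
8 + 5
8 + 4 + 1
8 + 3 + 2
7 + 6
7 + 5 + 1
7 + 4 + 2
7 + 3 + 2 + 1
6 + 5 + 2
6 + 4 + 3
6 + 4 + 2 + 1
5 + 4 + 3 + 1

18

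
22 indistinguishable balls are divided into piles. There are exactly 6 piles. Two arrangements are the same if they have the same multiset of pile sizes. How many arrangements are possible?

There are 136 such partitions.

136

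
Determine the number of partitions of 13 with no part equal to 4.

Direct enumeration gives 71 partitions.

71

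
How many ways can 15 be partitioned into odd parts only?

27

A partial list (first 12 by largest part):
15
13, 1, 1
11, 3, 1
11, 1, 1, 1, 1
9, 5, 1
9, 3, 3
9, 3, 1, 1, 1
9, 1, 1, 1, 1, 1, 1
7, 7, 1
7, 5, 3
7, 5, 1, 1, 1
7, 3, 3, 1, 1
…and 15 more, for 27 total.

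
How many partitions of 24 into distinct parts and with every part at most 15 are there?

A full systematic count gives 97.

97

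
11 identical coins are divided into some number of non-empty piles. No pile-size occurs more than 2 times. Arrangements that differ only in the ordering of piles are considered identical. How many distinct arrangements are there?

There are too many to list fully; the first 12 (by largest part) are:
11
1,10
2,9
1,1,9
3,8
1,2,8
4,7
1,3,7
2,2,7
1,1,2,7
5,6
1,4,6
…and 15 more, for 27 total.

27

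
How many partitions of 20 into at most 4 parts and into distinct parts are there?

57

A partial list (first 12 by largest part):
20
19+1
18+2
17+3
17+2+1
16+4
16+3+1
15+5
15+4+1
15+3+2
14+6
14+5+1
…and 45 more, for 57 total.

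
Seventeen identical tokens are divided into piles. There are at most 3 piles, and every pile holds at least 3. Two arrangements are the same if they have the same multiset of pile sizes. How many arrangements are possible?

17

Enumerating:
17
14, 3
13, 4
12, 5
11, 6
11, 3, 3
10, 7
10, 4, 3
9, 8
9, 5, 3
9, 4, 4
8, 6, 3
8, 5, 4
7, 7, 3
7, 6, 4
7, 5, 5
6, 6, 5
Counting gives 17.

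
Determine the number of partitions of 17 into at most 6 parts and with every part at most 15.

There are 161 such partitions.

161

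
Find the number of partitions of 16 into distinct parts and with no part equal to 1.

The partitions of 16 that satisfy the conditions:
16
14, 2
13, 3
12, 4
11, 5
11, 3, 2
10, 6
10, 4, 2
9, 7
9, 5, 2
9, 4, 3
8, 6, 2
8, 5, 3
7, 6, 3
7, 5, 4
7, 4, 3, 2
6, 5, 3, 2
That's 17 in total.

17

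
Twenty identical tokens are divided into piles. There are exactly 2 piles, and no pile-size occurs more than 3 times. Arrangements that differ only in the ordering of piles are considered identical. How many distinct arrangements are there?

They are:
19,1
18,2
17,3
16,4
15,5
14,6
13,7
12,8
11,9
10,10

10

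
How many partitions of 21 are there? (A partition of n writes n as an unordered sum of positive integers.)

792

Counting exhaustively, 792 partitions satisfy the conditions.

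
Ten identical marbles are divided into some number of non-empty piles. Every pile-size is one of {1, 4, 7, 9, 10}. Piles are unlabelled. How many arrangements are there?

They are:
10
9,1
7,1,1,1
4,4,1,1
4,1,1,1,1,1,1
1,1,1,1,1,1,1,1,1,1

6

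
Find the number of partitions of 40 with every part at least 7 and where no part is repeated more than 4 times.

Systematic enumeration (by largest part, then next-largest, …) yields 95.

95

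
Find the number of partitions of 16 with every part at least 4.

11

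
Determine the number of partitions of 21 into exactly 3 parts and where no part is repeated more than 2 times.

There are too many to list fully; the first 12 (by largest part) are:
19, 1, 1
18, 2, 1
17, 3, 1
17, 2, 2
16, 4, 1
16, 3, 2
15, 5, 1
15, 4, 2
15, 3, 3
14, 6, 1
14, 5, 2
14, 4, 3
…and 24 more, for 36 total.

36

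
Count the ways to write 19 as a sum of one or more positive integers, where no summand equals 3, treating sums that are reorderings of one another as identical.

259

Enumerating by decreasing first part gives 259 partitions in all.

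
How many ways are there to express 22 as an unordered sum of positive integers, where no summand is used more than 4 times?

Enumerating by decreasing first part gives 628 partitions in all.

628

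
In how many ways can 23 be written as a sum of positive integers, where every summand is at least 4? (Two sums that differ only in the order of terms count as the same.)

There are too many to list fully; the first 12 (by largest part) are:
23
19, 4
18, 5
17, 6
16, 7
15, 8
15, 4, 4
14, 9
14, 5, 4
13, 10
13, 6, 4
13, 5, 5
…and 27 more, for 39 total.

39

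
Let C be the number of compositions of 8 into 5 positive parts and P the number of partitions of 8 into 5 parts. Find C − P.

32

Ordered (compositions into 5 parts): C(7,4) = 35.
Unordered (partitions into 5 parts): 3.
Difference: 35 − 3 = 32.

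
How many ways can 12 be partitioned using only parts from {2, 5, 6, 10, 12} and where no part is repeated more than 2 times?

The partitions of 12 that satisfy the conditions:
12
10+2
6+6
5+5+2
Counting gives 4.

4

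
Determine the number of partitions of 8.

22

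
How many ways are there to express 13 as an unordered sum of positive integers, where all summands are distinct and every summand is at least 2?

They are:
13
11, 2
10, 3
9, 4
8, 5
8, 3, 2
7, 6
7, 4, 2
6, 5, 2
6, 4, 3
That's 10 in total.

10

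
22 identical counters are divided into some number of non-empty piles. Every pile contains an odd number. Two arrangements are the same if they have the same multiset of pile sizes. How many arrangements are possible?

Systematic enumeration (by largest part, then next-largest, …) yields 89.

89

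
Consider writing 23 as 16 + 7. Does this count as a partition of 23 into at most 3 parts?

Yes

The parts sum to 23, and the condition 'there are at most 3 summands' holds.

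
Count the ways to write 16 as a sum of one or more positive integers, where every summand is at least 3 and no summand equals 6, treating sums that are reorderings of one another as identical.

16

They are:
16
13, 3
12, 4
11, 5
10, 3, 3
9, 7
9, 4, 3
8, 8
8, 5, 3
8, 4, 4
7, 5, 4
7, 3, 3, 3
5, 5, 3, 3
5, 4, 4, 3
4, 4, 4, 4
4, 3, 3, 3, 3
Counting gives 16.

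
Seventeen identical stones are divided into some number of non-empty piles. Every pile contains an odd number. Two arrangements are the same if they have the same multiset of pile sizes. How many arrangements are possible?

38

There are too many to list fully; the first 12 (by largest part) are:
17
15+1+1
13+3+1
13+1+1+1+1
11+5+1
11+3+3
11+3+1+1+1
11+1+1+1+1+1+1
9+7+1
9+5+3
9+5+1+1+1
9+3+3+1+1
…and 26 more, for 38 total.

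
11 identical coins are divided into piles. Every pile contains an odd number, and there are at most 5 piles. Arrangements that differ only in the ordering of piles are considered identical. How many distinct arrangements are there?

8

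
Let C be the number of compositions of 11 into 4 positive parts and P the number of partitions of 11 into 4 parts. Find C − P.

109

Ordered (compositions into 4 parts): C(10,3) = 120.
Unordered (partitions into 4 parts): 11.
Difference: 120 − 11 = 109.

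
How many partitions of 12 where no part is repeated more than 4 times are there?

60

A partial list (first 12 by largest part):
12
11, 1
10, 2
10, 1, 1
9, 3
9, 2, 1
9, 1, 1, 1
8, 4
8, 3, 1
8, 2, 2
8, 2, 1, 1
8, 1, 1, 1, 1
…and 48 more, for 60 total.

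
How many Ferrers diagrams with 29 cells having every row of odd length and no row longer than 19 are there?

242

Systematic enumeration (by largest part, then next-largest, …) yields 242.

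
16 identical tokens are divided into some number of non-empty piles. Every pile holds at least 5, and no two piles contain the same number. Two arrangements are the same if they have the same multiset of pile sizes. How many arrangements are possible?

4

The partitions of 16 that satisfy the conditions:
16
11+5
10+6
9+7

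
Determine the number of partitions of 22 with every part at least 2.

Enumerating by decreasing first part gives 210 partitions in all.

210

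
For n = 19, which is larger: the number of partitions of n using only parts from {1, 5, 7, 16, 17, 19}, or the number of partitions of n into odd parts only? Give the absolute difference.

Partitions of 19 using only parts from {1, 5, 7, 16, 17, 19}: 12.
Partitions of 19 into odd parts only: 54.
|12 − 54| = 42.

42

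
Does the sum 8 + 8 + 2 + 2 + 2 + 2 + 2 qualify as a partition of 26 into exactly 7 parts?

Yes

The parts sum to 26, and the condition 'there are exactly 7 summands' holds.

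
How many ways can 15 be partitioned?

176

Counting exhaustively, 176 partitions satisfy the conditions.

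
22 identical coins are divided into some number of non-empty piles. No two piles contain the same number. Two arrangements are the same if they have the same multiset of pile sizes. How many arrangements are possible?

89

A full systematic count gives 89.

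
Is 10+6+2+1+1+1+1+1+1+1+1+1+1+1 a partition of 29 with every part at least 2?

The parts sum to 29, and the condition 'every summand is at least 2' is violated.

No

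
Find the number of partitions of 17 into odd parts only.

There are too many to list fully; the first 12 (by largest part) are:
17
1 + 1 + 15
1 + 3 + 13
1 + 1 + 1 + 1 + 13
1 + 5 + 11
3 + 3 + 11
1 + 1 + 1 + 3 + 11
1 + 1 + 1 + 1 + 1 + 1 + 11
1 + 7 + 9
3 + 5 + 9
1 + 1 + 1 + 5 + 9
1 + 1 + 3 + 3 + 9
…and 26 more, for 38 total.

38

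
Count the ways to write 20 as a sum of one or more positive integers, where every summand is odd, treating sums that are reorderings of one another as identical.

A partial list (first 12 by largest part):
1 + 19
3 + 17
1 + 1 + 1 + 17
5 + 15
1 + 1 + 3 + 15
1 + 1 + 1 + 1 + 1 + 15
7 + 13
1 + 1 + 5 + 13
1 + 3 + 3 + 13
1 + 1 + 1 + 1 + 3 + 13
1 + 1 + 1 + 1 + 1 + 1 + 1 + 13
9 + 11
…and 52 more, for 64 total.

64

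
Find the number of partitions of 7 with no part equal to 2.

Listing the qualifying partitions of 7:
7
6+1
5+1+1
4+3
4+1+1+1
3+3+1
3+1+1+1+1
1+1+1+1+1+1+1
Counting gives 8.

8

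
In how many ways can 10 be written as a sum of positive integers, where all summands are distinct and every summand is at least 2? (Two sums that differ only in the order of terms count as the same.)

5

Enumerating:
10
2,8
3,7
4,6
2,3,5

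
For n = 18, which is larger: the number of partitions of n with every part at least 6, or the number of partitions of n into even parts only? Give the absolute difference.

24

Partitions of 18 with every part at least 6: 6.
Partitions of 18 into even parts only: 30.
|6 − 30| = 24.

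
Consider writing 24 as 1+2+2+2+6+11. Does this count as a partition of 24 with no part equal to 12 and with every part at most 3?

The parts sum to 24, and the condition 'no summand exceeds 3' is violated.

No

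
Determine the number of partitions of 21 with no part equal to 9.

715

Enumerating by decreasing first part gives 715 partitions in all.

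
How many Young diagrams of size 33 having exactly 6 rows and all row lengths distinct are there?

58

A partial list (first 12 by largest part):
18, 5, 4, 3, 2, 1
17, 6, 4, 3, 2, 1
16, 7, 4, 3, 2, 1
16, 6, 5, 3, 2, 1
15, 8, 4, 3, 2, 1
15, 7, 5, 3, 2, 1
15, 6, 5, 4, 2, 1
14, 9, 4, 3, 2, 1
14, 8, 5, 3, 2, 1
14, 7, 6, 3, 2, 1
14, 7, 5, 4, 2, 1
14, 6, 5, 4, 3, 1
…and 46 more, for 58 total.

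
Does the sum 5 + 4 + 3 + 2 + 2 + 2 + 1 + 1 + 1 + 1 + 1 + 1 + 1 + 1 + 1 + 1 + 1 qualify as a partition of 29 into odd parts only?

No

The parts sum to 29, and the condition 'every summand is odd' is violated.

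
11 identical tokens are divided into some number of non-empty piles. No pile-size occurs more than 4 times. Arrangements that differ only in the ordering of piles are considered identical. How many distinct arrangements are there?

44

There are too many to list fully; the first 12 (by largest part) are:
11
1+10
2+9
1+1+9
3+8
1+2+8
1+1+1+8
4+7
1+3+7
2+2+7
1+1+2+7
1+1+1+1+7
…and 32 more, for 44 total.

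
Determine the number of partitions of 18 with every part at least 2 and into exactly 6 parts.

They are:
8, 2, 2, 2, 2, 2
7, 3, 2, 2, 2, 2
6, 4, 2, 2, 2, 2
6, 3, 3, 2, 2, 2
5, 5, 2, 2, 2, 2
5, 4, 3, 2, 2, 2
5, 3, 3, 3, 2, 2
4, 4, 4, 2, 2, 2
4, 4, 3, 3, 2, 2
4, 3, 3, 3, 3, 2
3, 3, 3, 3, 3, 3

11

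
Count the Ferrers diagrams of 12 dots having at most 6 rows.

58

There are too many to list fully; the first 12 (by largest part) are:
12
1 + 11
2 + 10
1 + 1 + 10
3 + 9
1 + 2 + 9
1 + 1 + 1 + 9
4 + 8
1 + 3 + 8
2 + 2 + 8
1 + 1 + 2 + 8
1 + 1 + 1 + 1 + 8
…and 46 more, for 58 total.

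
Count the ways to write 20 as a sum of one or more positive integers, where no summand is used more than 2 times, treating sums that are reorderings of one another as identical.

202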